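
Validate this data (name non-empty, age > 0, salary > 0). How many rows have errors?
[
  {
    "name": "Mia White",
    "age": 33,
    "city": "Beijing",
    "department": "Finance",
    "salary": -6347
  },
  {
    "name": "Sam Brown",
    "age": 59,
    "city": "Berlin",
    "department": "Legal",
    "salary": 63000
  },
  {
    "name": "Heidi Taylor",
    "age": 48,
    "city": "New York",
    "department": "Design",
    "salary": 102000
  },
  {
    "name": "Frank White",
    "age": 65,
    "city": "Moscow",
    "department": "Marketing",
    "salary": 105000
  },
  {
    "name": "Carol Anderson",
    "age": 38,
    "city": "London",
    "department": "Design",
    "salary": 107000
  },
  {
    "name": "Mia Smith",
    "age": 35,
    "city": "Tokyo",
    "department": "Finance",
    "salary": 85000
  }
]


Validating 6 records:
Rules: name non-empty, age > 0, salary > 0

  Row 1 (Mia White): negative salary: -6347
  Row 2 (Sam Brown): OK
  Row 3 (Heidi Taylor): OK
  Row 4 (Frank White): OK
  Row 5 (Carol Anderson): OK
  Row 6 (Mia Smith): OK

Total errors: 1

1 errors


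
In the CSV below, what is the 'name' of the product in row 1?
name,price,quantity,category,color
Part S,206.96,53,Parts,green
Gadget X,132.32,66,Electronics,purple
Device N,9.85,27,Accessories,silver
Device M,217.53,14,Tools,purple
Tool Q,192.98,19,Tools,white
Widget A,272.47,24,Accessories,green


Query: Row 1 ('Part S'), column 'name'
Value: Part S

Part S


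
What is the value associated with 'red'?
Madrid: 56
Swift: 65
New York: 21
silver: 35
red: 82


Looking up key 'red'
Value: 82

82


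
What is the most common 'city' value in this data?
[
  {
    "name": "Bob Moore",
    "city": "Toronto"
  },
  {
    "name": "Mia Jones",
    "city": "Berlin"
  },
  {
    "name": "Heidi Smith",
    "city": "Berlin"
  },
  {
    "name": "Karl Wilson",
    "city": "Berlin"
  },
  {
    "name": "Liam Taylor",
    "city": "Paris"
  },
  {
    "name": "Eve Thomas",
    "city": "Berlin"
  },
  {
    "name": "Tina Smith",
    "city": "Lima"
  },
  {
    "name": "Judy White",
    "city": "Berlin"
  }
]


Counting 'city' values across 8 records:

  Berlin: 5 #####
  Toronto: 1 #
  Paris: 1 #
  Lima: 1 #

Most common: Berlin (5 times)

Berlin (5 times)


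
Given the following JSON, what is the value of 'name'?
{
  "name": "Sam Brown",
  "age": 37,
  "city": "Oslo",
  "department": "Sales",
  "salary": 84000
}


Looking up field 'name'
Value: Sam Brown

Sam Brown


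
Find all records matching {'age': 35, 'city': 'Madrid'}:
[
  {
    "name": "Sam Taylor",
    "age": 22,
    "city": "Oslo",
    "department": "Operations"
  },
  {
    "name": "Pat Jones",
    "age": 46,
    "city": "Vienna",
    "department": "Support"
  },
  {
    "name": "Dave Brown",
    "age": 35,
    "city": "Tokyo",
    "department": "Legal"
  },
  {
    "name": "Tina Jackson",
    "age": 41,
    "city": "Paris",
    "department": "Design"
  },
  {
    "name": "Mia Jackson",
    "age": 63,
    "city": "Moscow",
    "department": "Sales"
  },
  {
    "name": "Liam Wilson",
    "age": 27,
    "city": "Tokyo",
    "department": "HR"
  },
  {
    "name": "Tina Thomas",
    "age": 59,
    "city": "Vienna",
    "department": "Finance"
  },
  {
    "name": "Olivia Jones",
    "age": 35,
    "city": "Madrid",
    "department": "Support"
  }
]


Search criteria: {'age': 35, 'city': 'Madrid'}

Checking 8 records:
  Sam Taylor: {age: 22, city: Oslo}
  Pat Jones: {age: 46, city: Vienna}
  Dave Brown: {age: 35, city: Tokyo}
  Tina Jackson: {age: 41, city: Paris}
  Mia Jackson: {age: 63, city: Moscow}
  Liam Wilson: {age: 27, city: Tokyo}
  Tina Thomas: {age: 59, city: Vienna}
  Olivia Jones: {age: 35, city: Madrid} <-- MATCH

Matches: ["Olivia Jones"]

["Olivia Jones"]


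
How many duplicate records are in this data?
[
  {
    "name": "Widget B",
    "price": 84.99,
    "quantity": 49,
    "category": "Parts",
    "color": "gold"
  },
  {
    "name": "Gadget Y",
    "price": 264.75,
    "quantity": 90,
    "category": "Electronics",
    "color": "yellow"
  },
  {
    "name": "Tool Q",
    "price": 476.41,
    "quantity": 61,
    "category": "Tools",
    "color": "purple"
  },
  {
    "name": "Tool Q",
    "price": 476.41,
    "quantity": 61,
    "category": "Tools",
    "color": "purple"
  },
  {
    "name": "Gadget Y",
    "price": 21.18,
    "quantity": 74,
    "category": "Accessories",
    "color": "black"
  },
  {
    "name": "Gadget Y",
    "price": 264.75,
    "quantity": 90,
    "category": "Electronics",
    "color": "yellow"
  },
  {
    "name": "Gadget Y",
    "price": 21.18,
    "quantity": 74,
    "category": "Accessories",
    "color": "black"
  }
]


Checking 7 records for duplicates:

  Row 1: Widget B ($84.99, qty 49)
  Row 2: Gadget Y ($264.75, qty 90)
  Row 3: Tool Q ($476.41, qty 61)
  Row 4: Tool Q ($476.41, qty 61) <-- DUPLICATE
  Row 5: Gadget Y ($21.18, qty 74)
  Row 6: Gadget Y ($264.75, qty 90) <-- DUPLICATE
  Row 7: Gadget Y ($21.18, qty 74) <-- DUPLICATE

Duplicates found: 3
Unique records: 4

3 duplicates, 4 unique


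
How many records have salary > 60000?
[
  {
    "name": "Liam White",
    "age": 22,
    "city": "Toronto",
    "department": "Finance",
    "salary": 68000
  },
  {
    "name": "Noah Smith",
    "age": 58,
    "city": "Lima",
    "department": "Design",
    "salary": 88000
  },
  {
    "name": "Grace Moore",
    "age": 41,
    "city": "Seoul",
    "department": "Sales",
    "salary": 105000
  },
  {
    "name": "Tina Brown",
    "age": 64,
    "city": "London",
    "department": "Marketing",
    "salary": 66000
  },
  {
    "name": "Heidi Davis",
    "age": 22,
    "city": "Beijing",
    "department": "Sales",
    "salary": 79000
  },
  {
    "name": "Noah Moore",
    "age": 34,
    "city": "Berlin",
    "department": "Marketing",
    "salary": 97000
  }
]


Data: 6 records
Condition: salary > 60000

Checking each record:
  Liam White: 68000 MATCH
  Noah Smith: 88000 MATCH
  Grace Moore: 105000 MATCH
  Tina Brown: 66000 MATCH
  Heidi Davis: 79000 MATCH
  Noah Moore: 97000 MATCH

Count: 6

6


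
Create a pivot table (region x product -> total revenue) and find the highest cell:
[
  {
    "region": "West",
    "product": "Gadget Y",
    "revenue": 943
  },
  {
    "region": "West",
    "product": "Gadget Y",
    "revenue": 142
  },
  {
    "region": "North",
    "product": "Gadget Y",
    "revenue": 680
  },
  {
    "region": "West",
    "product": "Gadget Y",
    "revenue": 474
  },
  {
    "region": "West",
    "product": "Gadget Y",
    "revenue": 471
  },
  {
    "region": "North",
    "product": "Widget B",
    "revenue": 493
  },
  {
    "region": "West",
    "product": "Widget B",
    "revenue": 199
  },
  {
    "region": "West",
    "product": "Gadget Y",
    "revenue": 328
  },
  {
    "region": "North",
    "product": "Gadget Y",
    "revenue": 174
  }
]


Pivot: region (rows) x product (columns) -> total revenue

     Gadget Y      Widget B    
North          854           493  
West          2358           199  

Highest: West / Gadget Y = $2358

West / Gadget Y = $2358


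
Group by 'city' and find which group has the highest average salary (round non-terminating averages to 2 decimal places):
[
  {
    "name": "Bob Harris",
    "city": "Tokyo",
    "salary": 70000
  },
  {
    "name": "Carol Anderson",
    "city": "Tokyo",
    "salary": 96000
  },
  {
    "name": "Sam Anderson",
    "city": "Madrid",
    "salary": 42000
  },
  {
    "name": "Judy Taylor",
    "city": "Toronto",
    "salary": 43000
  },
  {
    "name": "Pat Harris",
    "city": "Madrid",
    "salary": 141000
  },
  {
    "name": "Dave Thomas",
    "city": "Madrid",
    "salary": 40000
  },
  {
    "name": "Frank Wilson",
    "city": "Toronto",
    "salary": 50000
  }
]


Group by: city

Groups:
  Madrid: 3 people, avg salary = 223000/3 ≈ $74333.33
  Tokyo: 2 people, avg salary = 166000/2 = $83000
  Toronto: 2 people, avg salary = 93000/2 = $46500

Highest average salary: Tokyo ($83000)

Tokyo ($83000)


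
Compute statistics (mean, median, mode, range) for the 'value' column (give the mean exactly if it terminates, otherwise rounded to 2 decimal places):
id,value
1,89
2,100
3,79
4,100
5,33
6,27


Data: [89, 100, 79, 100, 33, 27]
Count: 6
Sum: 428
Mean: 428/6 ≈ 71.33 (rounded to 2 decimal places)
Sorted: [27, 33, 79, 89, 100, 100]
Median: 84.0
Mode: 100 (2 times)
Range: 100 - 27 = 73
Min: 27, Max: 100

mean≈71.33, median=84.0, mode=100, range=73


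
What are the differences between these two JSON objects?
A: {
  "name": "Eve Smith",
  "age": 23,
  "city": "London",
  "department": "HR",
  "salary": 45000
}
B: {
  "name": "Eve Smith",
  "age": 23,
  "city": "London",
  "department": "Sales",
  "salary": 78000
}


Comparing each field (in key order):
  name: same
  age: same
  city: same
  department: DIFFERENT
  salary: DIFFERENT
Differences:
  department: HR -> Sales
  salary: 45000 -> 78000

2 field(s) changed

2 changes: department, salary


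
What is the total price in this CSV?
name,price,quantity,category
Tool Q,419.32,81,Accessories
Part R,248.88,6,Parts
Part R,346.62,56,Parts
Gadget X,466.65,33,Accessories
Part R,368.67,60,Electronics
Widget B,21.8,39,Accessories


Computing total price:
Values: [419.32, 248.88, 346.62, 466.65, 368.67, 21.8]
Sum = 1871.94

1871.94


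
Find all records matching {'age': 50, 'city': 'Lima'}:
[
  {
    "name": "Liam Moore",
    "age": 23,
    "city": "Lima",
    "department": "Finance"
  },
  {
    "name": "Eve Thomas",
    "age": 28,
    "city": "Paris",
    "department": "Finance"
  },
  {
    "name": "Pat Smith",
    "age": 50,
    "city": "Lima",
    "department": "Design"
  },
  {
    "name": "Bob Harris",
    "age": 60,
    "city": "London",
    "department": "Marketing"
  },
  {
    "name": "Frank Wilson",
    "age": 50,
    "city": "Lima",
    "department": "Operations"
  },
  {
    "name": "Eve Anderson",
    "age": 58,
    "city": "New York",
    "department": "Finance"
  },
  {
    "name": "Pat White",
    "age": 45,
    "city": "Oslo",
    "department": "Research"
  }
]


Search criteria: {'age': 50, 'city': 'Lima'}

Checking 7 records:
  Liam Moore: {age: 23, city: Lima}
  Eve Thomas: {age: 28, city: Paris}
  Pat Smith: {age: 50, city: Lima} <-- MATCH
  Bob Harris: {age: 60, city: London}
  Frank Wilson: {age: 50, city: Lima} <-- MATCH
  Eve Anderson: {age: 58, city: New York}
  Pat White: {age: 45, city: Oslo}

Matches: ["Pat Smith", "Frank Wilson"]

["Pat Smith", "Frank Wilson"]


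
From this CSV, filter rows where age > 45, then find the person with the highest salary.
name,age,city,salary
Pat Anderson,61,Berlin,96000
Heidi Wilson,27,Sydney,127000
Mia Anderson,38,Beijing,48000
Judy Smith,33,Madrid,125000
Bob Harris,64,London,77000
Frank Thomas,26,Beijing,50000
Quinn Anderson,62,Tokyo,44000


Filter: age > 45
Sort by: salary (descending)

Filtered records (3):
  Pat Anderson, age 61, salary $96000
  Bob Harris, age 64, salary $77000
  Quinn Anderson, age 62, salary $44000

Highest salary: Pat Anderson ($96000)

Pat Anderson


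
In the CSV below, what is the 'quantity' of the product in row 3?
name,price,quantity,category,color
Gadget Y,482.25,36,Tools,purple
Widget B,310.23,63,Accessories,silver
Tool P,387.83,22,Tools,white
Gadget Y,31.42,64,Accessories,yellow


Query: Row 3 ('Tool P'), column 'quantity'
Value: 22

22


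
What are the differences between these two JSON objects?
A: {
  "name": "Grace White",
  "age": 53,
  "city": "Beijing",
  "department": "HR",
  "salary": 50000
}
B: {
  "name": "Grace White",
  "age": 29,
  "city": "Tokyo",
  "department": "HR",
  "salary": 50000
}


Comparing each field (in key order):
  name: same
  age: DIFFERENT
  city: DIFFERENT
  department: same
  salary: same
Differences:
  age: 53 -> 29
  city: Beijing -> Tokyo

2 field(s) changed

2 changes: age, city


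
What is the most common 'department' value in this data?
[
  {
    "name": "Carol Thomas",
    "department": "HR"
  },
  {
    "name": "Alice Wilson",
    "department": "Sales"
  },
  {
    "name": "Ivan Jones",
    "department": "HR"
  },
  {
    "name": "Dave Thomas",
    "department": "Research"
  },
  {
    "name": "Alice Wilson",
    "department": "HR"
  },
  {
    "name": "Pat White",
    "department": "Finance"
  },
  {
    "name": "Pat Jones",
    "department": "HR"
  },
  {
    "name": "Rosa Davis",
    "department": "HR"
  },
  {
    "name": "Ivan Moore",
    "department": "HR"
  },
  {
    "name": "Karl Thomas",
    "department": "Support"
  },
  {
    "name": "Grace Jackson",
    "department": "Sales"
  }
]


Counting 'department' values across 11 records:

  HR: 6 ######
  Sales: 2 ##
  Research: 1 #
  Finance: 1 #
  Support: 1 #

Most common: HR (6 times)

HR (6 times)


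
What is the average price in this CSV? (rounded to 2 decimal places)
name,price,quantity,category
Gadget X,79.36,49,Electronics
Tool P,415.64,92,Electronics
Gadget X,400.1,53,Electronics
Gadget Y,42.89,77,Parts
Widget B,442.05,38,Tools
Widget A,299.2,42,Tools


Computing average price:
Values: [79.36, 415.64, 400.1, 42.89, 442.05, 299.2]
Sum = 1679.24
Count = 6
Average = 1679.24/6 ≈ 279.87 (rounded to 2 decimal places)

279.87


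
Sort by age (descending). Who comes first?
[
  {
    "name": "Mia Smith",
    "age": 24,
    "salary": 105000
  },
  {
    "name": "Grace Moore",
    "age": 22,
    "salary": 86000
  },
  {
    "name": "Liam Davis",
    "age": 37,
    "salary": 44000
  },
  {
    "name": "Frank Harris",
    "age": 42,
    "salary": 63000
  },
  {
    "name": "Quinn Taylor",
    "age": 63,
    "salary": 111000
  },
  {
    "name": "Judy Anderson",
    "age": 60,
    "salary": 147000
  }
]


Sort by: age (descending)

Sorted order:
  1. Quinn Taylor (age = 63)
  2. Judy Anderson (age = 60)
  3. Frank Harris (age = 42)
  4. Liam Davis (age = 37)
  5. Mia Smith (age = 24)
  6. Grace Moore (age = 22)

First: Quinn Taylor

Quinn Taylor


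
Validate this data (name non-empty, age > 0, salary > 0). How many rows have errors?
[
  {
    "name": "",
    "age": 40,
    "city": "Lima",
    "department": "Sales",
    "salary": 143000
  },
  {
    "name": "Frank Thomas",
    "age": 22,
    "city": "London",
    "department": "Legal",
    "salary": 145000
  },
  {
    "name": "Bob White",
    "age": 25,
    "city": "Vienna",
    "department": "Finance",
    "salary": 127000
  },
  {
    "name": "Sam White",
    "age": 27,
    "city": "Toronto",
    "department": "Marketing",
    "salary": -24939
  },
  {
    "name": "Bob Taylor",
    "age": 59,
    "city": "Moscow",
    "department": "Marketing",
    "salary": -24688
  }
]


Validating 5 records:
Rules: name non-empty, age > 0, salary > 0

  Row 1 (???): empty name
  Row 2 (Frank Thomas): OK
  Row 3 (Bob White): OK
  Row 4 (Sam White): negative salary: -24939
  Row 5 (Bob Taylor): negative salary: -24688

Total errors: 3

3 errors


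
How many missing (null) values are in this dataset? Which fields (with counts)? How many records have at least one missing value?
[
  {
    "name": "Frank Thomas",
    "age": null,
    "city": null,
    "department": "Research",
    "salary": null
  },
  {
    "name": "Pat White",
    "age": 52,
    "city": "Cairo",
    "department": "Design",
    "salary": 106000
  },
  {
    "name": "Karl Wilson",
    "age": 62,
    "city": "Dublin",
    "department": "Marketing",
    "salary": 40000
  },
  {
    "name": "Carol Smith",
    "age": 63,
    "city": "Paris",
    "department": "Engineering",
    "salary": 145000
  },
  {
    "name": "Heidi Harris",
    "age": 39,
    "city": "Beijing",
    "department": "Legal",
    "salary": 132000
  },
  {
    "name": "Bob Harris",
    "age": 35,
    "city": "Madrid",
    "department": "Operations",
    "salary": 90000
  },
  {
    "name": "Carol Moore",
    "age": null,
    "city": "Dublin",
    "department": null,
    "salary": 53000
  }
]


Checking for missing (null) values in 7 records:

  Frank Thomas: age, city, salary
  Pat White: complete
  Karl Wilson: complete
  Carol Smith: complete
  Heidi Harris: complete
  Bob Harris: complete
  Carol Moore: age, department

Per field:
  name: 0 missing
  age: 2 missing
  city: 1 missing
  department: 1 missing
  salary: 1 missing

Total missing values: 5
Records with any missing: 2

5 missing values (age: 2, city: 1, department: 1, salary: 1); 2 incomplete records


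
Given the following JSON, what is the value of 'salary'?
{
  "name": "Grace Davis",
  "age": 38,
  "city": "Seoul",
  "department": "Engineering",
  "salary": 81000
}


Looking up field 'salary'
Value: 81000

81000


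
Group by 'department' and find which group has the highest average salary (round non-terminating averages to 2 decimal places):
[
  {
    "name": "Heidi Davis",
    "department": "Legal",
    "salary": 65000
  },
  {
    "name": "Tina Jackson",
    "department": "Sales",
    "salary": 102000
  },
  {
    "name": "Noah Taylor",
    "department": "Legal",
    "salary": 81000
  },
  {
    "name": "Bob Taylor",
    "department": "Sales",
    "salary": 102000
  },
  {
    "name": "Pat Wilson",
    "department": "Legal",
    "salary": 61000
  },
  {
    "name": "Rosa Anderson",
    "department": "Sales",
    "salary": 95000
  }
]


Group by: department

Groups:
  Legal: 3 people, avg salary = 207000/3 = $69000
  Sales: 3 people, avg salary = 299000/3 ≈ $99666.67

Highest average salary: Sales (≈$99666.67)

Sales (≈$99666.67)


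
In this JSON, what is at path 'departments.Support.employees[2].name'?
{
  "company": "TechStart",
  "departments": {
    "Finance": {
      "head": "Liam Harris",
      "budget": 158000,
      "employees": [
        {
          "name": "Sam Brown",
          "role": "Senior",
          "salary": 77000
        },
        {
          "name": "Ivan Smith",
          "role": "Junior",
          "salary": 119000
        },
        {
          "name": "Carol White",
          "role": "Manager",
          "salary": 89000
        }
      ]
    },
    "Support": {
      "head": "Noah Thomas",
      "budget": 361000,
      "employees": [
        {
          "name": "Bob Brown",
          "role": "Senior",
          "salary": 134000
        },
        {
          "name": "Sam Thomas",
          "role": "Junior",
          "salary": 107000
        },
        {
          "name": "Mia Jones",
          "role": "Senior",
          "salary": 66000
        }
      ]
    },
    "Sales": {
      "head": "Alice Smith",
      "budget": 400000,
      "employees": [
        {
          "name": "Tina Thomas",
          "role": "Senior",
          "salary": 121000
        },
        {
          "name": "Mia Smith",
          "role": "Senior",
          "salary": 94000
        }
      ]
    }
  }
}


Path: departments.Support.employees[2].name

Navigate:
  -> departments
  -> Support
  -> employees[2].name = 'Mia Jones'

Mia Jones


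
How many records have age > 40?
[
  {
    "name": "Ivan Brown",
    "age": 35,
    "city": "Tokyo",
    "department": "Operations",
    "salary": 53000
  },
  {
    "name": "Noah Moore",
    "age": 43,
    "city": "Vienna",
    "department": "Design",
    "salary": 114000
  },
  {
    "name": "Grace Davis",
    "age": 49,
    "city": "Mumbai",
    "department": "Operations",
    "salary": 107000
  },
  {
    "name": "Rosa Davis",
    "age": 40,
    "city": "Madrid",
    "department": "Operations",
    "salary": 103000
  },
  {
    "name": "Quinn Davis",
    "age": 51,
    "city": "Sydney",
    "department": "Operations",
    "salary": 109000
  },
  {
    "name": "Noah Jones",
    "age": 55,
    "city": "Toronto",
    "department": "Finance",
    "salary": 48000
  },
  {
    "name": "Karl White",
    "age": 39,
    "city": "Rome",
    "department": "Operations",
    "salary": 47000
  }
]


Data: 7 records
Condition: age > 40

Checking each record:
  Ivan Brown: 35
  Noah Moore: 43 MATCH
  Grace Davis: 49 MATCH
  Rosa Davis: 40
  Quinn Davis: 51 MATCH
  Noah Jones: 55 MATCH
  Karl White: 39

Count: 4

4


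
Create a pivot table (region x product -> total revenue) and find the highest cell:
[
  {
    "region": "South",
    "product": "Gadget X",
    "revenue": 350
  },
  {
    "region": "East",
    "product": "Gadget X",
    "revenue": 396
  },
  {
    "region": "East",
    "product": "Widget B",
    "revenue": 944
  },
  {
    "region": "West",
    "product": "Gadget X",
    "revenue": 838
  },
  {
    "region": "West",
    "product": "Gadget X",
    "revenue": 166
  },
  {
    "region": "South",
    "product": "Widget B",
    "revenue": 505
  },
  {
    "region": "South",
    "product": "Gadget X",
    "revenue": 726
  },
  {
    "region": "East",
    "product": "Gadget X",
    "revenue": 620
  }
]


Pivot: region (rows) x product (columns) -> total revenue

     Gadget X      Widget B    
East          1016           944  
South         1076           505  
West          1004             0  

Highest: South / Gadget X = $1076

South / Gadget X = $1076


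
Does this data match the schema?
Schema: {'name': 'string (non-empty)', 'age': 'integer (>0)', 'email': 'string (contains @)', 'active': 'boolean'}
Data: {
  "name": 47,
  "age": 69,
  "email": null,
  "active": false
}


Validating each field against schema:
  name: FAIL (47 is not a string)
  age: OK (positive integer)
  email: FAIL (null is not a string)
  active: OK (boolean)

Result: INVALID (2 errors: name, email)

INVALID (2 errors: name, email)


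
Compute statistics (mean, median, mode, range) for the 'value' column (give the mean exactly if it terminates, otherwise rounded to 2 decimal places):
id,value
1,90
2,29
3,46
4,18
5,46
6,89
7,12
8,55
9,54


Data: [90, 29, 46, 18, 46, 89, 12, 55, 54]
Count: 9
Sum: 439
Mean: 439/9 ≈ 48.78 (rounded to 2 decimal places)
Sorted: [12, 18, 29, 46, 46, 54, 55, 89, 90]
Median: 46.0
Mode: 46 (2 times)
Range: 90 - 12 = 78
Min: 12, Max: 90

mean≈48.78, median=46.0, mode=46, range=78


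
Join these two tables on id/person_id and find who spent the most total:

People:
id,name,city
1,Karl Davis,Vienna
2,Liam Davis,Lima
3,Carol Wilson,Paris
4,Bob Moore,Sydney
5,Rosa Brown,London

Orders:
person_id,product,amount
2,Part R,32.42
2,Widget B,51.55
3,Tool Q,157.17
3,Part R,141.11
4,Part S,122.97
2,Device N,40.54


Join on: people.id = orders.person_id

Joined rows:
  Liam Davis (Lima) bought Part R for $32.42
  Liam Davis (Lima) bought Widget B for $51.55
  Carol Wilson (Paris) bought Tool Q for $157.17
  Carol Wilson (Paris) bought Part R for $141.11
  Bob Moore (Sydney) bought Part S for $122.97
  Liam Davis (Lima) bought Device N for $40.54

Total per person:
  Carol Wilson: $298.28
  Liam Davis: $124.51
  Bob Moore: $122.97

Top spender: Carol Wilson ($298.28)

Carol Wilson ($298.28)


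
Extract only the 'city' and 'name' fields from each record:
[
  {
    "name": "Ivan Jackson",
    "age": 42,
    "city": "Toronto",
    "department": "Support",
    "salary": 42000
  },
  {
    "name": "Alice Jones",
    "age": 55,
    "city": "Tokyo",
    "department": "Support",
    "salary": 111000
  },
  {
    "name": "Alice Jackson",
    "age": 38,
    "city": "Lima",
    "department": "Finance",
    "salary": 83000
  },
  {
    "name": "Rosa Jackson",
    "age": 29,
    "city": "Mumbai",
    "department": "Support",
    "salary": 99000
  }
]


Original: 4 records with fields: name, age, city, department, salary
Keep: ['city', 'name']
Drop: ['age', 'department', 'salary']
Result: 4 records, 2 fields each

[
  {
    "city": "Toronto",
    "name": "Ivan Jackson"
  },
  {
    "city": "Tokyo",
    "name": "Alice Jones"
  },
  {
    "city": "Lima",
    "name": "Alice Jackson"
  },
  {
    "city": "Mumbai",
    "name": "Rosa Jackson"
  }
]


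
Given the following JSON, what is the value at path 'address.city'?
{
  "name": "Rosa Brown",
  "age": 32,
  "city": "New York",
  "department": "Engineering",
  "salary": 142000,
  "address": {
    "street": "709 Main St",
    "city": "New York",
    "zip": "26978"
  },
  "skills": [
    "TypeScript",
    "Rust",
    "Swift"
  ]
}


Query: address.city
Path: address -> city
Value: New York

New York


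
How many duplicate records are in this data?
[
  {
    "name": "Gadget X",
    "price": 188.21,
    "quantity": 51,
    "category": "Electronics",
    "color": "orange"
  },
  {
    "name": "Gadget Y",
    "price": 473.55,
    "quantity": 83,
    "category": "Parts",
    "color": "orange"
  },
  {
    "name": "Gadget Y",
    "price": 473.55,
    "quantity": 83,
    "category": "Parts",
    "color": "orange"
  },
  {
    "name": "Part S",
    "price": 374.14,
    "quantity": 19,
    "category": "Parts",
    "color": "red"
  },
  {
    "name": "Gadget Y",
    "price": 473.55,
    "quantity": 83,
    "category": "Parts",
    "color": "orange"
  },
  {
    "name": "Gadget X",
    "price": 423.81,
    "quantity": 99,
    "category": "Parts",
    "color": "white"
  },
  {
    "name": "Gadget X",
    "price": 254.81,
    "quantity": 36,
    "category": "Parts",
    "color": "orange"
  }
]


Checking 7 records for duplicates:

  Row 1: Gadget X ($188.21, qty 51)
  Row 2: Gadget Y ($473.55, qty 83)
  Row 3: Gadget Y ($473.55, qty 83) <-- DUPLICATE
  Row 4: Part S ($374.14, qty 19)
  Row 5: Gadget Y ($473.55, qty 83) <-- DUPLICATE
  Row 6: Gadget X ($423.81, qty 99)
  Row 7: Gadget X ($254.81, qty 36)

Duplicates found: 2
Unique records: 5

2 duplicates, 5 unique


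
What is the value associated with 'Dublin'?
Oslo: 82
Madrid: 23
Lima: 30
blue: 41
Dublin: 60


Looking up key 'Dublin'
Value: 60

60


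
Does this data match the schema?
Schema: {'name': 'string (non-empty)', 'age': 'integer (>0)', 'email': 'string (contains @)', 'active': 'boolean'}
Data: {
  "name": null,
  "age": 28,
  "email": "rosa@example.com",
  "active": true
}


Validating each field against schema:
  name: FAIL (null is not a string)
  age: OK (positive integer)
  email: OK (string with @)
  active: OK (boolean)

Result: INVALID (1 error: name)

INVALID (1 error: name)


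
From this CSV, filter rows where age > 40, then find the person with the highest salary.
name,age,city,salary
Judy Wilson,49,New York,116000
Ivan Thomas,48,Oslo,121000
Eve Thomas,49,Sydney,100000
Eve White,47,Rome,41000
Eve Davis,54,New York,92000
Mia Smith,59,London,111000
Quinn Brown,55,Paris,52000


Filter: age > 40
Sort by: salary (descending)

Filtered records (7):
  Ivan Thomas, age 48, salary $121000
  Judy Wilson, age 49, salary $116000
  Mia Smith, age 59, salary $111000
  Eve Thomas, age 49, salary $100000
  Eve Davis, age 54, salary $92000
  Quinn Brown, age 55, salary $52000
  Eve White, age 47, salary $41000

Highest salary: Ivan Thomas ($121000)

Ivan Thomas


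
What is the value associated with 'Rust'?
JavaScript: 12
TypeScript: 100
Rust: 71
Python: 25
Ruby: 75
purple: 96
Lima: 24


Looking up key 'Rust'
Value: 71

71


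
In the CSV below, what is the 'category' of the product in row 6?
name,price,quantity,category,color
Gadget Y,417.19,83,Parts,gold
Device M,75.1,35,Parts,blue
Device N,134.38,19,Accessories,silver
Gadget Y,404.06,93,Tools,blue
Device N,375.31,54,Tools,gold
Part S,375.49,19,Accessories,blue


Query: Row 6 ('Part S'), column 'category'
Value: Accessories

Accessories


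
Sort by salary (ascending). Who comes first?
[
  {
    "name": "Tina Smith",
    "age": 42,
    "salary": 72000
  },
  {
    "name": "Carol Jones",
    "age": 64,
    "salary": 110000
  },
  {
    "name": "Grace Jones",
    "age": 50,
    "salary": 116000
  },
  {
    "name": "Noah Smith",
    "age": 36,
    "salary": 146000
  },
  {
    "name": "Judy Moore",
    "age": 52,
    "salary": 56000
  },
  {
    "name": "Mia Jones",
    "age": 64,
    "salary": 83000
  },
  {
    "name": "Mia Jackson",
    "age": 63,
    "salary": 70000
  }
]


Sort by: salary (ascending)

Sorted order:
  1. Judy Moore (salary = 56000)
  2. Mia Jackson (salary = 70000)
  3. Tina Smith (salary = 72000)
  4. Mia Jones (salary = 83000)
  5. Carol Jones (salary = 110000)
  6. Grace Jones (salary = 116000)
  7. Noah Smith (salary = 146000)

First: Judy Moore

Judy Moore


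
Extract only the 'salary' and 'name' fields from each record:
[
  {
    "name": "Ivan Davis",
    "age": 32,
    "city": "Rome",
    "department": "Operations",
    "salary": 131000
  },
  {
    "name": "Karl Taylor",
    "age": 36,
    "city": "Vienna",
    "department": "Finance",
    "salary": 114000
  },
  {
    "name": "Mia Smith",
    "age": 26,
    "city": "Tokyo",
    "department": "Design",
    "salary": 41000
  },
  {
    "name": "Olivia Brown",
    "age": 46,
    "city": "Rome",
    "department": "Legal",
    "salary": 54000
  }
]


Original: 4 records with fields: name, age, city, department, salary
Keep: ['salary', 'name']
Drop: ['age', 'city', 'department']
Result: 4 records, 2 fields each

[
  {
    "salary": 131000,
    "name": "Ivan Davis"
  },
  {
    "salary": 114000,
    "name": "Karl Taylor"
  },
  {
    "salary": 41000,
    "name": "Mia Smith"
  },
  {
    "salary": 54000,
    "name": "Olivia Brown"
  }
]


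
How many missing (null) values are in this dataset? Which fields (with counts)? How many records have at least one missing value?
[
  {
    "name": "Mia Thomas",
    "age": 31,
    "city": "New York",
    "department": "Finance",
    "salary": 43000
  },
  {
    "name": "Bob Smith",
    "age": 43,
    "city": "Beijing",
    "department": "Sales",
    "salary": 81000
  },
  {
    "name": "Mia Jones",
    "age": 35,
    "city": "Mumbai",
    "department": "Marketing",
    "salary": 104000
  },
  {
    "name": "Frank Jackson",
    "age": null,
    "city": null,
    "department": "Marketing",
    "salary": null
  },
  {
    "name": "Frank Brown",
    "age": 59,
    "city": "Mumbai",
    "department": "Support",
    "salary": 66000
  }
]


Checking for missing (null) values in 5 records:

  Mia Thomas: complete
  Bob Smith: complete
  Mia Jones: complete
  Frank Jackson: age, city, salary
  Frank Brown: complete

Per field:
  name: 0 missing
  age: 1 missing
  city: 1 missing
  department: 0 missing
  salary: 1 missing

Total missing values: 3
Records with any missing: 1

3 missing values (age: 1, city: 1, salary: 1); 1 incomplete records


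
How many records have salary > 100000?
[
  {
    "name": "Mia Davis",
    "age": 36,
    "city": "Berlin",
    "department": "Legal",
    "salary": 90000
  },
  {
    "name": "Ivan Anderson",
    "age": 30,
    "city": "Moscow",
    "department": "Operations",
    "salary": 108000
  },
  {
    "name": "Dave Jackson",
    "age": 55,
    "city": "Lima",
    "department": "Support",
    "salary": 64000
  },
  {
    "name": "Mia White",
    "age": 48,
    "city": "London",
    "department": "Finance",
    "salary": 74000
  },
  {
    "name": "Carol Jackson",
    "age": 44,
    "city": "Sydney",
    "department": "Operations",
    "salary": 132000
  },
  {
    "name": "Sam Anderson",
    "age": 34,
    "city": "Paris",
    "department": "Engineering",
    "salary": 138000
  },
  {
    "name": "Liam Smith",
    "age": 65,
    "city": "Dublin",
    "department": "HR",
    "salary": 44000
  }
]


Data: 7 records
Condition: salary > 100000

Checking each record:
  Mia Davis: 90000
  Ivan Anderson: 108000 MATCH
  Dave Jackson: 64000
  Mia White: 74000
  Carol Jackson: 132000 MATCH
  Sam Anderson: 138000 MATCH
  Liam Smith: 44000

Count: 3

3


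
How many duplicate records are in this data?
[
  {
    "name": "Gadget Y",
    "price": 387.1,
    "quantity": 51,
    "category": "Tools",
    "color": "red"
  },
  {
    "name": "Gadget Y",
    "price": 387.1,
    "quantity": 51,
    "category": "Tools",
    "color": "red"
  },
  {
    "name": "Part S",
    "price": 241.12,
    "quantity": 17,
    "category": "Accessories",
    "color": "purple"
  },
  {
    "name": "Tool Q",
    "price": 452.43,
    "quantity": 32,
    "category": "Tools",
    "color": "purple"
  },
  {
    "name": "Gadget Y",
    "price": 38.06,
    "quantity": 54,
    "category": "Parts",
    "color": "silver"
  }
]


Checking 5 records for duplicates:

  Row 1: Gadget Y ($387.1, qty 51)
  Row 2: Gadget Y ($387.1, qty 51) <-- DUPLICATE
  Row 3: Part S ($241.12, qty 17)
  Row 4: Tool Q ($452.43, qty 32)
  Row 5: Gadget Y ($38.06, qty 54)

Duplicates found: 1
Unique records: 4

1 duplicates, 4 unique


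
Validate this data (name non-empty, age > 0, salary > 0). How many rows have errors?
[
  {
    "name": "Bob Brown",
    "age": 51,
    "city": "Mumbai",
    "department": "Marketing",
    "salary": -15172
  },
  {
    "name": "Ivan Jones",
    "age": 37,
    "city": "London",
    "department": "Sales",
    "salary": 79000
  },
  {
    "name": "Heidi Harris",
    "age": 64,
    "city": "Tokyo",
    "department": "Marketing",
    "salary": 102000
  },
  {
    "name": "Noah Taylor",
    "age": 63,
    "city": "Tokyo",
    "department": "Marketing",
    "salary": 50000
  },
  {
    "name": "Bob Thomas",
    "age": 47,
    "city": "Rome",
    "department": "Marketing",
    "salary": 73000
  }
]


Validating 5 records:
Rules: name non-empty, age > 0, salary > 0

  Row 1 (Bob Brown): negative salary: -15172
  Row 2 (Ivan Jones): OK
  Row 3 (Heidi Harris): OK
  Row 4 (Noah Taylor): OK
  Row 5 (Bob Thomas): OK

Total errors: 1

1 errors


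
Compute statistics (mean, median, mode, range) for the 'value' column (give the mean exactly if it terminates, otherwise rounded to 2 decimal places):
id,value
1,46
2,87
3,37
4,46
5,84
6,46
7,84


Data: [46, 87, 37, 46, 84, 46, 84]
Count: 7
Sum: 430
Mean: 430/7 ≈ 61.43 (rounded to 2 decimal places)
Sorted: [37, 46, 46, 46, 84, 84, 87]
Median: 46.0
Mode: 46 (3 times)
Range: 87 - 37 = 50
Min: 37, Max: 87

mean≈61.43, median=46.0, mode=46, range=50


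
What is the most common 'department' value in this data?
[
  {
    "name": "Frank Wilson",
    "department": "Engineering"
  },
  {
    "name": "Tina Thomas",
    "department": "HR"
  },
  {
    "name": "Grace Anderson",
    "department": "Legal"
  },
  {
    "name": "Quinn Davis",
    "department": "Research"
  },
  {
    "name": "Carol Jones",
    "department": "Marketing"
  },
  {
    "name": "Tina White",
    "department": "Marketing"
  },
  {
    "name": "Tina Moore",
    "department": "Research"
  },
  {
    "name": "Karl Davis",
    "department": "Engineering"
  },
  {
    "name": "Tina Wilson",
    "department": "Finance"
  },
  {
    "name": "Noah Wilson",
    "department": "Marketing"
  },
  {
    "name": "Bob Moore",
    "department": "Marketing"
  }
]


Counting 'department' values across 11 records:

  Marketing: 4 ####
  Engineering: 2 ##
  Research: 2 ##
  HR: 1 #
  Legal: 1 #
  Finance: 1 #

Most common: Marketing (4 times)

Marketing (4 times)


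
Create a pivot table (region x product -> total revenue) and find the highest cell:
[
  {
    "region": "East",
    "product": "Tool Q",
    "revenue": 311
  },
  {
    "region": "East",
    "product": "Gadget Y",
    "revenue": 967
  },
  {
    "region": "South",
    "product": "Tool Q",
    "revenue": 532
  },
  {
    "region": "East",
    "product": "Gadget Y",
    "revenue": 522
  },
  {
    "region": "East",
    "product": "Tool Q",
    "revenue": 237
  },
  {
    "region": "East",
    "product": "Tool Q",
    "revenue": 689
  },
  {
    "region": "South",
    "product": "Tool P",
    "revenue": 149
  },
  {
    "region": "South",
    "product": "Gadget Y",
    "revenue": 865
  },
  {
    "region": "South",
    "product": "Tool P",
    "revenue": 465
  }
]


Pivot: region (rows) x product (columns) -> total revenue

     Gadget Y      Tool P        Tool Q      
East          1489             0          1237  
South          865           614           532  

Highest: East / Gadget Y = $1489

East / Gadget Y = $1489


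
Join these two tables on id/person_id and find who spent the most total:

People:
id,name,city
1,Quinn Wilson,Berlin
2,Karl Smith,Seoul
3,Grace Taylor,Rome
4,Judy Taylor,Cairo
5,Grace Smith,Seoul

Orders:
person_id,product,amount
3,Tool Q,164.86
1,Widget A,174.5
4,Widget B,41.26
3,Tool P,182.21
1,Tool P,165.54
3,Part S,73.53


Join on: people.id = orders.person_id

Joined rows:
  Grace Taylor (Rome) bought Tool Q for $164.86
  Quinn Wilson (Berlin) bought Widget A for $174.5
  Judy Taylor (Cairo) bought Widget B for $41.26
  Grace Taylor (Rome) bought Tool P for $182.21
  Quinn Wilson (Berlin) bought Tool P for $165.54
  Grace Taylor (Rome) bought Part S for $73.53

Total per person:
  Grace Taylor: $420.60
  Quinn Wilson: $340.04
  Judy Taylor: $41.26

Top spender: Grace Taylor ($420.60)

Grace Taylor ($420.60)


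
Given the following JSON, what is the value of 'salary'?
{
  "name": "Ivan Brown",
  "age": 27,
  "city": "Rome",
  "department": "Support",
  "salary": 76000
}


Looking up field 'salary'
Value: 76000

76000


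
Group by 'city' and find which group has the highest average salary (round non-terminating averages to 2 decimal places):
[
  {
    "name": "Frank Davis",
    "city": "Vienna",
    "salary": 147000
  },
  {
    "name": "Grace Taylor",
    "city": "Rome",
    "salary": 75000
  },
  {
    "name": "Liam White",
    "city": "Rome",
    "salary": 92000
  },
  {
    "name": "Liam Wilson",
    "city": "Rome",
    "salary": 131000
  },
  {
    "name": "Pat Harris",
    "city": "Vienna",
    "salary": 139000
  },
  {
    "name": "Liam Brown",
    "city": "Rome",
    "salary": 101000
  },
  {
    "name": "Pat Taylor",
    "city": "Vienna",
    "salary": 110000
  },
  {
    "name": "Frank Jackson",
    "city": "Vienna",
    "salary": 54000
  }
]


Group by: city

Groups:
  Rome: 4 people, avg salary = 399000/4 = $99750
  Vienna: 4 people, avg salary = 450000/4 = $112500

Highest average salary: Vienna ($112500)

Vienna ($112500)


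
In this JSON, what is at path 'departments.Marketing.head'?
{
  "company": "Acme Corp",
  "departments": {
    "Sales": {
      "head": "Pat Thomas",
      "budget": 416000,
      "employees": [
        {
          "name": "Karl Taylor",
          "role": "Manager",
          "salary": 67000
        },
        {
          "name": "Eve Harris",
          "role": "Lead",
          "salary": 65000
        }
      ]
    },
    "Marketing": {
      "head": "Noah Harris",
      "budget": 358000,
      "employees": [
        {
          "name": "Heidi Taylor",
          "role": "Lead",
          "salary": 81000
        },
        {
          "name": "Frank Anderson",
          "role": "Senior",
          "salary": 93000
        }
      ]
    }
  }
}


Path: departments.Marketing.head

Navigate:
  -> departments
  -> Marketing
  -> head = 'Noah Harris'

Noah Harris


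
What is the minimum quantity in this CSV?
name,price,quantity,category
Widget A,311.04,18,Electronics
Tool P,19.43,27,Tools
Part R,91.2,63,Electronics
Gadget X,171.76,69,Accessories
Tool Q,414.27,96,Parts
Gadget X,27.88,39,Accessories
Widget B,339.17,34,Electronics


Computing minimum quantity:
Values: [18, 27, 63, 69, 96, 39, 34]
Min = 18

18


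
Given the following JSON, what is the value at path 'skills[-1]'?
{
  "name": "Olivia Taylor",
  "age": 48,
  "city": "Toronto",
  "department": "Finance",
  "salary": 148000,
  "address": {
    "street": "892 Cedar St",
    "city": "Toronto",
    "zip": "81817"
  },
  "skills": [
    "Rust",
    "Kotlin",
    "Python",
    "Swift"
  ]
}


Query: skills[-1]
Path: skills -> last element
Value: Swift

Swift


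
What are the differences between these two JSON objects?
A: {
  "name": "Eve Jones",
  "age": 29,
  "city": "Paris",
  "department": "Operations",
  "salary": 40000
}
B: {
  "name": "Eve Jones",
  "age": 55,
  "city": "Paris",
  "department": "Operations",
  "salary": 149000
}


Comparing each field (in key order):
  name: same
  age: DIFFERENT
  city: same
  department: same
  salary: DIFFERENT
Differences:
  age: 29 -> 55
  salary: 40000 -> 149000

2 field(s) changed

2 changes: age, salary


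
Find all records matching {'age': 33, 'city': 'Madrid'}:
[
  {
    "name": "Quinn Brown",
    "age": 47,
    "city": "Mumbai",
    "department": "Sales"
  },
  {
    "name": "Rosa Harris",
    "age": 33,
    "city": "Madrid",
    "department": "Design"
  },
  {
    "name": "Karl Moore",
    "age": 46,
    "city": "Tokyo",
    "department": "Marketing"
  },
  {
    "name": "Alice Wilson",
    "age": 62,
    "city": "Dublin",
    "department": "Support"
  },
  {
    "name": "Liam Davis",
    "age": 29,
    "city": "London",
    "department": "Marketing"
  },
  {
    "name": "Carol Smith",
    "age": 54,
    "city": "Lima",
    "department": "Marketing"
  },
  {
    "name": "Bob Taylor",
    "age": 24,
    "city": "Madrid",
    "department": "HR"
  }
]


Search criteria: {'age': 33, 'city': 'Madrid'}

Checking 7 records:
  Quinn Brown: {age: 47, city: Mumbai}
  Rosa Harris: {age: 33, city: Madrid} <-- MATCH
  Karl Moore: {age: 46, city: Tokyo}
  Alice Wilson: {age: 62, city: Dublin}
  Liam Davis: {age: 29, city: London}
  Carol Smith: {age: 54, city: Lima}
  Bob Taylor: {age: 24, city: Madrid}

Matches: ["Rosa Harris"]

["Rosa Harris"]
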